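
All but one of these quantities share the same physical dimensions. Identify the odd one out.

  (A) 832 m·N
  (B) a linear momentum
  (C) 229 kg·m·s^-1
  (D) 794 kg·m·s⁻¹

(A)

In SI base units:
  (A) N·m = kg·m·s⁻²·m = kg·m²·s⁻²
  (B) [linear momentum] = kg·m·s⁻¹
  (C) kg·m·s⁻¹
  (D) kg·m·s⁻¹
All reduce to kg·m·s⁻¹ except (A), which is kg·m²·s⁻².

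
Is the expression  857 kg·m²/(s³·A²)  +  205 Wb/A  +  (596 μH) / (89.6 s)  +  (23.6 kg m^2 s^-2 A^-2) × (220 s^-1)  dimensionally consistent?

Work out the base dimensions of each:
  857 kg·m²/(s³·A²):  kg·m²·s⁻³·A⁻²
  205 Wb/A:  Wb·A⁻¹ = V·s·A⁻¹ = kg·m²·s⁻²·A⁻²
  (596 μH) / (89.6 s):  [kg·m²·s⁻²·A⁻²] / [s] = kg·m²·s⁻³·A⁻²
  (23.6 kg m^2 s^-2 A^-2) × (220 s^-1):  [kg·m²·s⁻²·A⁻²] · [s⁻¹] = kg·m²·s⁻³·A⁻²
The terms do not share a single dimension (kg·m²·s⁻²·A⁻² vs kg·m²·s⁻³·A⁻²).

No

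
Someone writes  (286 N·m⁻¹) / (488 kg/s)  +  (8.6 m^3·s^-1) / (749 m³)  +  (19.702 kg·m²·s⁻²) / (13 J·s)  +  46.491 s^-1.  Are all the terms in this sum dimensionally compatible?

In SI base units:
  (286 N·m⁻¹) / (488 kg/s):  [kg·s⁻²] / [kg·s⁻¹] = s⁻¹
  (8.6 m^3·s^-1) / (749 m³):  [m³·s⁻¹] / [m³] = s⁻¹
  (19.702 kg·m²·s⁻²) / (13 J·s):  [kg·m²·s⁻²] / [kg·m²·s⁻¹] = s⁻¹
  46.491 s^-1:  s⁻¹
Every term reduces to s⁻¹.

Yes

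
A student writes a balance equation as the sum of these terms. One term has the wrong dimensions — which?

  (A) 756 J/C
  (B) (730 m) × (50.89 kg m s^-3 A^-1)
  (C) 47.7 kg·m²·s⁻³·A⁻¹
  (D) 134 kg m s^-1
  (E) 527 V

(D)

In SI base units:
  (A) J·C⁻¹ = N·m·(s·A)⁻¹ = kg·m²·s⁻³·A⁻¹
  (B) [m] · [kg·m·s⁻³·A⁻¹] = kg·m²·s⁻³·A⁻¹
  (C) kg·m²·s⁻³·A⁻¹
  (D) kg·m·s⁻¹
  (E) V = J·C⁻¹ = kg·m²·s⁻³·A⁻¹
All reduce to kg·m²·s⁻³·A⁻¹ except (D), which is kg·m·s⁻¹.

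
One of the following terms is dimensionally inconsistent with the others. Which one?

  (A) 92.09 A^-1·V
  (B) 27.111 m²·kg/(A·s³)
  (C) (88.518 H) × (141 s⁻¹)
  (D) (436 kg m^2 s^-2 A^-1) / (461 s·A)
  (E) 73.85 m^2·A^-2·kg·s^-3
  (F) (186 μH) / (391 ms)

Reduce each to base SI dimensions:
  (A) V·A⁻¹ = J·C⁻¹·A⁻¹ = kg·m²·s⁻³·A⁻²
  (B) kg·m²·s⁻³·A⁻¹
  (C) [kg·m²·s⁻²·A⁻²] · [s⁻¹] = kg·m²·s⁻³·A⁻²
  (D) [kg·m²·s⁻²·A⁻¹] / [s·A] = kg·m²·s⁻³·A⁻²
  (E) kg·m²·s⁻³·A⁻²
  (F) [kg·m²·s⁻²·A⁻²] / [s] = kg·m²·s⁻³·A⁻²
All reduce to kg·m²·s⁻³·A⁻² except (B), which is kg·m²·s⁻³·A⁻¹.

(B)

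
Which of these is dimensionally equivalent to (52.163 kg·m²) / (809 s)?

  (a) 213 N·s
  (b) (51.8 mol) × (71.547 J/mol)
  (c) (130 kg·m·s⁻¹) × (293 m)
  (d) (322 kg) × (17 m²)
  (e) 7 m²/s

(c)

Reference: [kg·m²] / [s] = kg·m²·s⁻¹.
Each option:
  (a) N·s = kg·m·s⁻²·s = kg·m·s⁻¹
  (b) [mol] · [kg·m²·s⁻²·mol⁻¹] = kg·m²·s⁻²
  (c) [kg·m·s⁻¹] · [m] = kg·m²·s⁻¹  ← same
  (d) [kg] · [m²] = kg·m²
  (e) m²·s⁻¹
Only (c) matches kg·m²·s⁻¹.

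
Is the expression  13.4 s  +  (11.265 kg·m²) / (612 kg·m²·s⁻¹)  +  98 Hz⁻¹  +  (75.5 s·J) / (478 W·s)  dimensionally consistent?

Yes

In SI base units:
  13.4 s:  s
  (11.265 kg·m²) / (612 kg·m²·s⁻¹):  [kg·m²] / [kg·m²·s⁻¹] = s
  98 Hz⁻¹:  Hz⁻¹ = (s⁻¹)⁻¹ = s
  (75.5 s·J) / (478 W·s):  [kg·m²·s⁻¹] / [kg·m²·s⁻²] = s
Every term reduces to s.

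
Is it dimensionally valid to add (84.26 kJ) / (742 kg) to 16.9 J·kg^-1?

Expand each in SI base units:
  (84.26 kJ) / (742 kg):  [kg·m²·s⁻²] / [kg] = m²·s⁻²
  16.9 J·kg^-1:  J·kg⁻¹ = N·m·kg⁻¹ = m²·s⁻²
Both are m²·s⁻², so they have the same dimensions and can be added.

Yes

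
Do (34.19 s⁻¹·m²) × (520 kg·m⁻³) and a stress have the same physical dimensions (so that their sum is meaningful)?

Work out the base dimensions of each:
  (34.19 s⁻¹·m²) × (520 kg·m⁻³):  [m²·s⁻¹] · [kg·m⁻³] = kg·m⁻¹·s⁻¹
  a stress:  [stress] = kg·m⁻¹·s⁻²
kg·m⁻¹·s⁻¹ ≠ kg·m⁻¹·s⁻², so they cannot be added.

No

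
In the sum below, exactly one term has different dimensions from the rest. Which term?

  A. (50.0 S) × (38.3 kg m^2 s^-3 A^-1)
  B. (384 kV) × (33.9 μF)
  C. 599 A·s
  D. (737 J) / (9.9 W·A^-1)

A.

In SI base units:
  A. [kg⁻¹·m⁻²·s³·A²] · [kg·m²·s⁻³·A⁻¹] = A
  B. [kg·m²·s⁻³·A⁻¹] · [kg⁻¹·m⁻²·s⁴·A²] = s·A
  C. A·s = s·A
  D. [kg·m²·s⁻²] / [kg·m²·s⁻³·A⁻¹] = s·A
All reduce to s·A except A., which is A.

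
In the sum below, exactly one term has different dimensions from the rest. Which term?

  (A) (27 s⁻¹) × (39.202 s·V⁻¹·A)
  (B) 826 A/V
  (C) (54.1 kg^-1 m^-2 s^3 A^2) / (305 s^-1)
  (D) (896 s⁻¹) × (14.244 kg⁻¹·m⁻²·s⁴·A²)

(C)

In SI base units:
  (A) [s⁻¹] · [kg⁻¹·m⁻²·s⁴·A²] = kg⁻¹·m⁻²·s³·A²
  (B) A·V⁻¹ = A·(J·C⁻¹)⁻¹ = kg⁻¹·m⁻²·s³·A²
  (C) [kg⁻¹·m⁻²·s³·A²] / [s⁻¹] = kg⁻¹·m⁻²·s⁴·A²
  (D) [s⁻¹] · [kg⁻¹·m⁻²·s⁴·A²] = kg⁻¹·m⁻²·s³·A²
All reduce to kg⁻¹·m⁻²·s³·A² except (C), which is kg⁻¹·m⁻²·s⁴·A².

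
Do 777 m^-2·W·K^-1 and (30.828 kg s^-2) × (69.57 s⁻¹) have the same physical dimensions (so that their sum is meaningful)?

No

Expand each in SI base units:
  777 m^-2·W·K^-1:  W·m⁻²·K⁻¹ = J·s⁻¹·m⁻²·K⁻¹ = kg·s⁻³·K⁻¹
  (30.828 kg s^-2) × (69.57 s⁻¹):  [kg·s⁻²] · [s⁻¹] = kg·s⁻³
kg·s⁻³·K⁻¹ ≠ kg·s⁻³, so they cannot be added.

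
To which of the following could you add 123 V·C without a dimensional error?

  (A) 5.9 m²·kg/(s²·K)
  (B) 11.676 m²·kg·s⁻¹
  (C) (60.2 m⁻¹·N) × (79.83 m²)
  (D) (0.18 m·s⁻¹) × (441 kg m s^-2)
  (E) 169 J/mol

Reference: C·V = s·A·J·C⁻¹ = kg·m²·s⁻².
Each option:
  (A) kg·m²·s⁻²·K⁻¹
  (B) kg·m²·s⁻¹
  (C) [kg·s⁻²] · [m²] = kg·m²·s⁻²  ← same
  (D) [m·s⁻¹] · [kg·m·s⁻²] = kg·m²·s⁻³
  (E) J·mol⁻¹ = N·m·mol⁻¹ = kg·m²·s⁻²·mol⁻¹
Only (C) matches kg·m²·s⁻².

(C)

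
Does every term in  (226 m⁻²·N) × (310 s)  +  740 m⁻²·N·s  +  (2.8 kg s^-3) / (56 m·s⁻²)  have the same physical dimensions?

Expand each in SI base units:
  (226 m⁻²·N) × (310 s):  [kg·m⁻¹·s⁻²] · [s] = kg·m⁻¹·s⁻¹
  740 m⁻²·N·s:  N·s·m⁻² = kg·m·s⁻²·s·m⁻² = kg·m⁻¹·s⁻¹
  (2.8 kg s^-3) / (56 m·s⁻²):  [kg·s⁻³] / [m·s⁻²] = kg·m⁻¹·s⁻¹
Every term reduces to kg·m⁻¹·s⁻¹.

Yes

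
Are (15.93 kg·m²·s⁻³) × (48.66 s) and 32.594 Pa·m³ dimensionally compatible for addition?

Yes

Dimensions:
  (15.93 kg·m²·s⁻³) × (48.66 s):  [kg·m²·s⁻³] · [s] = kg·m²·s⁻²
  32.594 Pa·m³:  Pa·m³ = N·m⁻²·m³ = kg·m²·s⁻²
Both are kg·m²·s⁻², so they have the same dimensions and can be added.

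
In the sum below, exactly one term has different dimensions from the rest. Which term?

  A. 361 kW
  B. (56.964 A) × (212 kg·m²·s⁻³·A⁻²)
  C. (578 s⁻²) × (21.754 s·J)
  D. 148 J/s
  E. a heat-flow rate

B.

Work out the base dimensions of each:
  A. W = J·s⁻¹ = kg·m²·s⁻³
  B. [A] · [kg·m²·s⁻³·A⁻²] = kg·m²·s⁻³·A⁻¹
  C. [s⁻²] · [kg·m²·s⁻¹] = kg·m²·s⁻³
  D. J·s⁻¹ = N·m·s⁻¹ = kg·m²·s⁻³
  E. [heat-flow rate] = kg·m²·s⁻³
All reduce to kg·m²·s⁻³ except B., which is kg·m²·s⁻³·A⁻¹.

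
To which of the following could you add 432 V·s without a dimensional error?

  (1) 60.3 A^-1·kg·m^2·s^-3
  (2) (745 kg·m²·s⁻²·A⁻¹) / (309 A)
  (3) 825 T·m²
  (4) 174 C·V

Reference: V·s = J·C⁻¹·s = kg·m²·s⁻²·A⁻¹.
Each option:
  (1) kg·m²·s⁻³·A⁻¹
  (2) [kg·m²·s⁻²·A⁻¹] / [A] = kg·m²·s⁻²·A⁻²
  (3) T·m² = Wb·m⁻²·m² = kg·m²·s⁻²·A⁻¹  ← same
  (4) C·V = s·A·J·C⁻¹ = kg·m²·s⁻²
Only (3) matches kg·m²·s⁻²·A⁻¹.

(3)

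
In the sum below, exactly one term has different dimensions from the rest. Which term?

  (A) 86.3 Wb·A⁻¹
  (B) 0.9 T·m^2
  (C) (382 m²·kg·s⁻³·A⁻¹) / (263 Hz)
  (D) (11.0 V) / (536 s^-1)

In SI base units:
  (A) Wb·A⁻¹ = V·s·A⁻¹ = kg·m²·s⁻²·A⁻²
  (B) T·m² = Wb·m⁻²·m² = kg·m²·s⁻²·A⁻¹
  (C) [kg·m²·s⁻³·A⁻¹] / [s⁻¹] = kg·m²·s⁻²·A⁻¹
  (D) [kg·m²·s⁻³·A⁻¹] / [s⁻¹] = kg·m²·s⁻²·A⁻¹
All reduce to kg·m²·s⁻²·A⁻¹ except (A), which is kg·m²·s⁻²·A⁻².

(A)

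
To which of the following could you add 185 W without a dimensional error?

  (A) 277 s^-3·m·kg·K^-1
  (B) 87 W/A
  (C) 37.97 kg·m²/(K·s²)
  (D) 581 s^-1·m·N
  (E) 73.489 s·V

Reference: W = J·s⁻¹ = kg·m²·s⁻³.
Each option:
  (A) kg·m·s⁻³·K⁻¹
  (B) W·A⁻¹ = J·s⁻¹·A⁻¹ = kg·m²·s⁻³·A⁻¹
  (C) kg·m²·s⁻²·K⁻¹
  (D) N·m·s⁻¹ = kg·m·s⁻²·m·s⁻¹ = kg·m²·s⁻³  ← same
  (E) V·s = J·C⁻¹·s = kg·m²·s⁻²·A⁻¹
Only (D) matches kg·m²·s⁻³.

(D)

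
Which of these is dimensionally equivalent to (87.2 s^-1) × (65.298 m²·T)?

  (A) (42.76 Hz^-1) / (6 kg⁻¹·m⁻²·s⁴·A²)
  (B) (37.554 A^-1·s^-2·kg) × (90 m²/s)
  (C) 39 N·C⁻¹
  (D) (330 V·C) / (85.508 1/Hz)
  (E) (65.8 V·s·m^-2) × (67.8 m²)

Reference: [s⁻¹] · [kg·m²·s⁻²·A⁻¹] = kg·m²·s⁻³·A⁻¹.
Each option:
  (A) [s] / [kg⁻¹·m⁻²·s⁴·A²] = kg·m²·s⁻³·A⁻²
  (B) [kg·s⁻²·A⁻¹] · [m²·s⁻¹] = kg·m²·s⁻³·A⁻¹  ← same
  (C) N·C⁻¹ = kg·m·s⁻²·(s·A)⁻¹ = kg·m·s⁻³·A⁻¹
  (D) [kg·m²·s⁻²] / [s] = kg·m²·s⁻³
  (E) [kg·s⁻²·A⁻¹] · [m²] = kg·m²·s⁻²·A⁻¹
Only (B) matches kg·m²·s⁻³·A⁻¹.

(B)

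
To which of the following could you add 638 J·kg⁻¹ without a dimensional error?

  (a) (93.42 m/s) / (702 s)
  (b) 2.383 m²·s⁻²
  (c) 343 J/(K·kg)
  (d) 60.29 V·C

(b)

Reference: J·kg⁻¹ = N·m·kg⁻¹ = m²·s⁻².
Each option:
  (a) [m·s⁻¹] / [s] = m·s⁻²
  (b) m²·s⁻²  ← same
  (c) J·kg⁻¹·K⁻¹ = N·m·kg⁻¹·K⁻¹ = m²·s⁻²·K⁻¹
  (d) C·V = s·A·J·C⁻¹ = kg·m²·s⁻²
Only (b) matches m²·s⁻².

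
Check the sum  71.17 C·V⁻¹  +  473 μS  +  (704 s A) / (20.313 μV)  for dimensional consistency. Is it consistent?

Expand each in SI base units:
  71.17 C·V⁻¹:  C·V⁻¹ = s·A·(J·C⁻¹)⁻¹ = kg⁻¹·m⁻²·s⁴·A²
  473 μS:  S = Ω⁻¹ = kg⁻¹·m⁻²·s³·A²
  (704 s A) / (20.313 μV):  [s·A] / [kg·m²·s⁻³·A⁻¹] = kg⁻¹·m⁻²·s⁴·A²
The terms do not share a single dimension (kg⁻¹·m⁻²·s³·A² vs kg⁻¹·m⁻²·s⁴·A²).

No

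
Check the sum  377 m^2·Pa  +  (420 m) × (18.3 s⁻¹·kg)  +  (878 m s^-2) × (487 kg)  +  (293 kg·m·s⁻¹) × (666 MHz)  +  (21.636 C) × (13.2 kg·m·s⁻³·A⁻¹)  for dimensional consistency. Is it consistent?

No

Reduce each to base SI dimensions:
  377 m^2·Pa:  Pa·m² = N·m⁻²·m² = kg·m·s⁻²
  (420 m) × (18.3 s⁻¹·kg):  [m] · [kg·s⁻¹] = kg·m·s⁻¹
  (878 m s^-2) × (487 kg):  [m·s⁻²] · [kg] = kg·m·s⁻²
  (293 kg·m·s⁻¹) × (666 MHz):  [kg·m·s⁻¹] · [s⁻¹] = kg·m·s⁻²
  (21.636 C) × (13.2 kg·m·s⁻³·A⁻¹):  [s·A] · [kg·m·s⁻³·A⁻¹] = kg·m·s⁻²
The terms do not share a single dimension (kg·m·s⁻² vs kg·m·s⁻¹).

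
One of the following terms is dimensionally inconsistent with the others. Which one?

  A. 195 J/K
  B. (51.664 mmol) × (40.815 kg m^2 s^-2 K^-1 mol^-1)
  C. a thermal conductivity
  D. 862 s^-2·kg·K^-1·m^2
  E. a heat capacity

C.

Reduce each to base SI dimensions:
  A. J·K⁻¹ = N·m·K⁻¹ = kg·m²·s⁻²·K⁻¹
  B. [mol] · [kg·m²·s⁻²·K⁻¹·mol⁻¹] = kg·m²·s⁻²·K⁻¹
  C. [thermal conductivity] = kg·m·s⁻³·K⁻¹
  D. kg·m²·s⁻²·K⁻¹
  E. [heat capacity] = kg·m²·s⁻²·K⁻¹
All reduce to kg·m²·s⁻²·K⁻¹ except C., which is kg·m·s⁻³·K⁻¹.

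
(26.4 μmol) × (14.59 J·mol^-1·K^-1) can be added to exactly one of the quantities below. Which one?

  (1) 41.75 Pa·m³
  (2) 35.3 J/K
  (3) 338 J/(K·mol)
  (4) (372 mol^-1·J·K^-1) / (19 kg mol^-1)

Reference: [mol] · [kg·m²·s⁻²·K⁻¹·mol⁻¹] = kg·m²·s⁻²·K⁻¹.
Each option:
  (1) Pa·m³ = N·m⁻²·m³ = kg·m²·s⁻²
  (2) J·K⁻¹ = N·m·K⁻¹ = kg·m²·s⁻²·K⁻¹  ← same
  (3) J·mol⁻¹·K⁻¹ = N·m·mol⁻¹·K⁻¹ = kg·m²·s⁻²·K⁻¹·mol⁻¹
  (4) [kg·m²·s⁻²·K⁻¹·mol⁻¹] / [kg·mol⁻¹] = m²·s⁻²·K⁻¹
Only (2) matches kg·m²·s⁻²·K⁻¹.

(2)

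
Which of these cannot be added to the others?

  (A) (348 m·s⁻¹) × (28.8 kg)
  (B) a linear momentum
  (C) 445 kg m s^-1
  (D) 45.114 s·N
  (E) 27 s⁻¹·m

(E)

Reduce each to base SI dimensions:
  (A) [m·s⁻¹] · [kg] = kg·m·s⁻¹
  (B) [linear momentum] = kg·m·s⁻¹
  (C) kg·m·s⁻¹
  (D) N·s = kg·m·s⁻²·s = kg·m·s⁻¹
  (E) m·s⁻¹
All reduce to kg·m·s⁻¹ except (E), which is m·s⁻¹.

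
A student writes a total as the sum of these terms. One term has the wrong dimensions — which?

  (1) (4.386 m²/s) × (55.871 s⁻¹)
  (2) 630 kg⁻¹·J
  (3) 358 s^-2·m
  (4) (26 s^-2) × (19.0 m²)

Work out the base dimensions of each:
  (1) [m²·s⁻¹] · [s⁻¹] = m²·s⁻²
  (2) J·kg⁻¹ = N·m·kg⁻¹ = m²·s⁻²
  (3) m·s⁻²
  (4) [s⁻²] · [m²] = m²·s⁻²
All reduce to m²·s⁻² except (3), which is m·s⁻².

(3)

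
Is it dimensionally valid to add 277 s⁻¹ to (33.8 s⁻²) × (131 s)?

Yes

Reduce each to base SI dimensions:
  277 s⁻¹:  s⁻¹
  (33.8 s⁻²) × (131 s):  [s⁻²] · [s] = s⁻¹
Both are s⁻¹, so they have the same dimensions and can be added.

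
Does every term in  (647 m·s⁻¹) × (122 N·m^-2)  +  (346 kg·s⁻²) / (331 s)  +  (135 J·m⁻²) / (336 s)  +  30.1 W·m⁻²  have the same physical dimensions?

Yes

In SI base units:
  (647 m·s⁻¹) × (122 N·m^-2):  [m·s⁻¹] · [kg·m⁻¹·s⁻²] = kg·s⁻³
  (346 kg·s⁻²) / (331 s):  [kg·s⁻²] / [s] = kg·s⁻³
  (135 J·m⁻²) / (336 s):  [kg·s⁻²] / [s] = kg·s⁻³
  30.1 W·m⁻²:  W·m⁻² = J·s⁻¹·m⁻² = kg·s⁻³
Every term reduces to kg·s⁻³.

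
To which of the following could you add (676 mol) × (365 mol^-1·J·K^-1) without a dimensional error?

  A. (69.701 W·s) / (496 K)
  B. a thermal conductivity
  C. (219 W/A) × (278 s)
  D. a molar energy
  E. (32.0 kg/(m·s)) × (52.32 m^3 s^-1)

A.

Reference: [mol] · [kg·m²·s⁻²·K⁻¹·mol⁻¹] = kg·m²·s⁻²·K⁻¹.
Each option:
  A. [kg·m²·s⁻²] / [K] = kg·m²·s⁻²·K⁻¹  ← same
  B. [thermal conductivity] = kg·m·s⁻³·K⁻¹
  C. [kg·m²·s⁻³·A⁻¹] · [s] = kg·m²·s⁻²·A⁻¹
  D. [molar energy] = kg·m²·s⁻²·mol⁻¹
  E. [kg·m⁻¹·s⁻¹] · [m³·s⁻¹] = kg·m²·s⁻²
Only A. matches kg·m²·s⁻²·K⁻¹.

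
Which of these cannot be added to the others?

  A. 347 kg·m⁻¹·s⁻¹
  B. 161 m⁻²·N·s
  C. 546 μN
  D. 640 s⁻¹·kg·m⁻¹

In SI base units:
  A. kg·m⁻¹·s⁻¹
  B. N·s·m⁻² = kg·m·s⁻²·s·m⁻² = kg·m⁻¹·s⁻¹
  C. N = kg·m·s⁻²
  D. kg·m⁻¹·s⁻¹
All reduce to kg·m⁻¹·s⁻¹ except C., which is kg·m·s⁻².

C.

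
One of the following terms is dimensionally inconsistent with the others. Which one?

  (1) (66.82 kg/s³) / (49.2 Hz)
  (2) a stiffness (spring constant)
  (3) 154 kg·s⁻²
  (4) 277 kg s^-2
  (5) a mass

Reduce each to base SI dimensions:
  (1) [kg·s⁻³] / [s⁻¹] = kg·s⁻²
  (2) [stiffness (spring constant)] = kg·s⁻²
  (3) kg·s⁻²
  (4) kg·s⁻²
  (5) [mass] = kg
All reduce to kg·s⁻² except (5), which is kg.

(5)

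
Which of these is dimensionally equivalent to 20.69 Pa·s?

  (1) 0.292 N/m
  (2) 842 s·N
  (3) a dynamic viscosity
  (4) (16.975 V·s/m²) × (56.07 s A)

Reference: Pa·s = N·m⁻²·s = kg·m⁻¹·s⁻¹.
Each option:
  (1) N·m⁻¹ = kg·m·s⁻²·m⁻¹ = kg·s⁻²
  (2) N·s = kg·m·s⁻²·s = kg·m·s⁻¹
  (3) [dynamic viscosity] = kg·m⁻¹·s⁻¹  ← same
  (4) [kg·s⁻²·A⁻¹] · [s·A] = kg·s⁻¹
Only (3) matches kg·m⁻¹·s⁻¹.

(3)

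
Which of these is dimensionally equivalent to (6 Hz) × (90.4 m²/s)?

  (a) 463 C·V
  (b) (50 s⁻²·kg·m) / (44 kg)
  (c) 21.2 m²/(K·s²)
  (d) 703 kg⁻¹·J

(d)

Reference: [s⁻¹] · [m²·s⁻¹] = m²·s⁻².
Each option:
  (a) C·V = s·A·J·C⁻¹ = kg·m²·s⁻²
  (b) [kg·m·s⁻²] / [kg] = m·s⁻²
  (c) m²·s⁻²·K⁻¹
  (d) J·kg⁻¹ = N·m·kg⁻¹ = m²·s⁻²  ← same
Only (d) matches m²·s⁻².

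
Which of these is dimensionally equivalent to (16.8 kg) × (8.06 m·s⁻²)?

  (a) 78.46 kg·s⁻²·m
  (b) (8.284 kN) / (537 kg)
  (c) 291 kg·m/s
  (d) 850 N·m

Reference: [kg] · [m·s⁻²] = kg·m·s⁻².
Each option:
  (a) kg·m·s⁻²  ← same
  (b) [kg·m·s⁻²] / [kg] = m·s⁻²
  (c) kg·m·s⁻¹
  (d) N·m = kg·m·s⁻²·m = kg·m²·s⁻²
Only (a) matches kg·m·s⁻².

(a)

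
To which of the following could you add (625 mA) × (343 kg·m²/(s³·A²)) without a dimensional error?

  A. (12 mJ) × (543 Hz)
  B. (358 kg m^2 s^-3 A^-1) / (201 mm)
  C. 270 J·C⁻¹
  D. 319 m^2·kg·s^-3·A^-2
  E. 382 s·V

Reference: [A] · [kg·m²·s⁻³·A⁻²] = kg·m²·s⁻³·A⁻¹.
Each option:
  A. [kg·m²·s⁻²] · [s⁻¹] = kg·m²·s⁻³
  B. [kg·m²·s⁻³·A⁻¹] / [m] = kg·m·s⁻³·A⁻¹
  C. J·C⁻¹ = N·m·(s·A)⁻¹ = kg·m²·s⁻³·A⁻¹  ← same
  D. kg·m²·s⁻³·A⁻²
  E. V·s = J·C⁻¹·s = kg·m²·s⁻²·A⁻¹
Only C. matches kg·m²·s⁻³·A⁻¹.

C.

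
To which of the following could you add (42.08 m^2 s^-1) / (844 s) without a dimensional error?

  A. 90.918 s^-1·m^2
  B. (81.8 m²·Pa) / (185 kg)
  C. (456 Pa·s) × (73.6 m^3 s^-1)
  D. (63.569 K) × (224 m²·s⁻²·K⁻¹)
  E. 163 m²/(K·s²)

Reference: [m²·s⁻¹] / [s] = m²·s⁻².
Each option:
  A. m²·s⁻¹
  B. [kg·m·s⁻²] / [kg] = m·s⁻²
  C. [kg·m⁻¹·s⁻¹] · [m³·s⁻¹] = kg·m²·s⁻²
  D. [K] · [m²·s⁻²·K⁻¹] = m²·s⁻²  ← same
  E. m²·s⁻²·K⁻¹
Only D. matches m²·s⁻².

D.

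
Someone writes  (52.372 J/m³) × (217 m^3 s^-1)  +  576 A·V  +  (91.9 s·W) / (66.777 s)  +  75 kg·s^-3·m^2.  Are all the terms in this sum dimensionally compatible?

Work out the base dimensions of each:
  (52.372 J/m³) × (217 m^3 s^-1):  [kg·m⁻¹·s⁻²] · [m³·s⁻¹] = kg·m²·s⁻³
  576 A·V:  V·A = J·C⁻¹·A = kg·m²·s⁻³
  (91.9 s·W) / (66.777 s):  [kg·m²·s⁻²] / [s] = kg·m²·s⁻³
  75 kg·s^-3·m^2:  kg·m²·s⁻³
Every term reduces to kg·m²·s⁻³.

Yes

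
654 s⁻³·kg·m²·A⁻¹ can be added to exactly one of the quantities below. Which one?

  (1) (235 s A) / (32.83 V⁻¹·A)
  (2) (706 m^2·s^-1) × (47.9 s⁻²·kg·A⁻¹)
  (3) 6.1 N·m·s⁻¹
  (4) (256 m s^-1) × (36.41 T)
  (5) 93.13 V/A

(2)

Reference: kg·m²·s⁻³·A⁻¹.
Each option:
  (1) [s·A] / [kg⁻¹·m⁻²·s³·A²] = kg·m²·s⁻²·A⁻¹
  (2) [m²·s⁻¹] · [kg·s⁻²·A⁻¹] = kg·m²·s⁻³·A⁻¹  ← same
  (3) N·m·s⁻¹ = kg·m·s⁻²·m·s⁻¹ = kg·m²·s⁻³
  (4) [m·s⁻¹] · [kg·s⁻²·A⁻¹] = kg·m·s⁻³·A⁻¹
  (5) V·A⁻¹ = J·C⁻¹·A⁻¹ = kg·m²·s⁻³·A⁻²
Only (2) matches kg·m²·s⁻³·A⁻¹.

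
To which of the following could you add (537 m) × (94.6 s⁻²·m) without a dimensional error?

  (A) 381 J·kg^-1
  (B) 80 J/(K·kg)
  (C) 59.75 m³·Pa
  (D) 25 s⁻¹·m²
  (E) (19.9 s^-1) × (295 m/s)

Reference: [m] · [m·s⁻²] = m²·s⁻².
Each option:
  (A) J·kg⁻¹ = N·m·kg⁻¹ = m²·s⁻²  ← same
  (B) J·kg⁻¹·K⁻¹ = N·m·kg⁻¹·K⁻¹ = m²·s⁻²·K⁻¹
  (C) Pa·m³ = N·m⁻²·m³ = kg·m²·s⁻²
  (D) m²·s⁻¹
  (E) [s⁻¹] · [m·s⁻¹] = m·s⁻²
Only (A) matches m²·s⁻².

(A)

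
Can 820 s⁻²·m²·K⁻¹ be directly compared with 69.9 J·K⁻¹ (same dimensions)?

No

Expand each in SI base units:
  820 s⁻²·m²·K⁻¹:  m²·s⁻²·K⁻¹
  69.9 J·K⁻¹:  J·K⁻¹ = N·m·K⁻¹ = kg·m²·s⁻²·K⁻¹
m²·s⁻²·K⁻¹ ≠ kg·m²·s⁻²·K⁻¹, so they cannot be added.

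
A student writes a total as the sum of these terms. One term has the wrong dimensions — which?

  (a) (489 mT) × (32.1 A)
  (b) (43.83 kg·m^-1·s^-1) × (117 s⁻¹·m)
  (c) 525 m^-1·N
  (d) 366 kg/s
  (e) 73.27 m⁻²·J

(d)

Reduce each to base SI dimensions:
  (a) [kg·s⁻²·A⁻¹] · [A] = kg·s⁻²
  (b) [kg·m⁻¹·s⁻¹] · [m·s⁻¹] = kg·s⁻²
  (c) N·m⁻¹ = kg·m·s⁻²·m⁻¹ = kg·s⁻²
  (d) kg·s⁻¹
  (e) J·m⁻² = N·m·m⁻² = kg·s⁻²
All reduce to kg·s⁻² except (d), which is kg·s⁻¹.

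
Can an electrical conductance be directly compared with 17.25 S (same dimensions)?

Yes

Reduce each to base SI dimensions:
  an electrical conductance:  [electrical conductance] = kg⁻¹·m⁻²·s³·A²
  17.25 S:  S = Ω⁻¹ = kg⁻¹·m⁻²·s³·A²
Both are kg⁻¹·m⁻²·s³·A², so they have the same dimensions and can be added.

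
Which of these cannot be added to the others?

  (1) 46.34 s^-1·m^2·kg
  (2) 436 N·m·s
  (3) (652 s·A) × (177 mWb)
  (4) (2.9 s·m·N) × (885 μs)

(4)

Reduce each to base SI dimensions:
  (1) kg·m²·s⁻¹
  (2) N·m·s = kg·m·s⁻²·m·s = kg·m²·s⁻¹
  (3) [s·A] · [kg·m²·s⁻²·A⁻¹] = kg·m²·s⁻¹
  (4) [kg·m²·s⁻¹] · [s] = kg·m²
All reduce to kg·m²·s⁻¹ except (4), which is kg·m².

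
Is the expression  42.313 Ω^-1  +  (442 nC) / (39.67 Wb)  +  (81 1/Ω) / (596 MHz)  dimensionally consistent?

No

Reduce each to base SI dimensions:
  42.313 Ω^-1:  Ω⁻¹ = (V·A⁻¹)⁻¹ = kg⁻¹·m⁻²·s³·A²
  (442 nC) / (39.67 Wb):  [s·A] / [kg·m²·s⁻²·A⁻¹] = kg⁻¹·m⁻²·s³·A²
  (81 1/Ω) / (596 MHz):  [kg⁻¹·m⁻²·s³·A²] / [s⁻¹] = kg⁻¹·m⁻²·s⁴·A²
The terms do not share a single dimension (kg⁻¹·m⁻²·s³·A² vs kg⁻¹·m⁻²·s⁴·A²).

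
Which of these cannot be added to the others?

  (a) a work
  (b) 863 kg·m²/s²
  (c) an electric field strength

Reduce each to base SI dimensions:
  (a) [work] = kg·m²·s⁻²
  (b) kg·m²·s⁻²
  (c) [electric field strength] = kg·m·s⁻³·A⁻¹
All reduce to kg·m²·s⁻² except (c), which is kg·m·s⁻³·A⁻¹.

(c)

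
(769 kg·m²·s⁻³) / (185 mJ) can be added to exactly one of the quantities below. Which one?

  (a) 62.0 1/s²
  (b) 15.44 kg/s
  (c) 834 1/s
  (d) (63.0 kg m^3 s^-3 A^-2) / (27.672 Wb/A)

(c)

Reference: [kg·m²·s⁻³] / [kg·m²·s⁻²] = s⁻¹.
Each option:
  (a) s⁻²
  (b) kg·s⁻¹
  (c) s⁻¹  ← same
  (d) [kg·m³·s⁻³·A⁻²] / [kg·m²·s⁻²·A⁻²] = m·s⁻¹
Only (c) matches s⁻¹.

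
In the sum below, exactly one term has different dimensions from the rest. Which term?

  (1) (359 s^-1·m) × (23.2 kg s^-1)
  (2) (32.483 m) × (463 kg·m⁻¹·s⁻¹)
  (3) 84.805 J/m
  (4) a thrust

(2)

Work out the base dimensions of each:
  (1) [m·s⁻¹] · [kg·s⁻¹] = kg·m·s⁻²
  (2) [m] · [kg·m⁻¹·s⁻¹] = kg·s⁻¹
  (3) J·m⁻¹ = N·m·m⁻¹ = kg·m·s⁻²
  (4) [thrust] = kg·m·s⁻²
All reduce to kg·m·s⁻² except (2), which is kg·s⁻¹.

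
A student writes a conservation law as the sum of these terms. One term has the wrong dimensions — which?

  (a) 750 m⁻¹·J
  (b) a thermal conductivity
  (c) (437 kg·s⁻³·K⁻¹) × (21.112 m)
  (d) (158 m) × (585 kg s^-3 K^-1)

(a)

Work out the base dimensions of each:
  (a) J·m⁻¹ = N·m·m⁻¹ = kg·m·s⁻²
  (b) [thermal conductivity] = kg·m·s⁻³·K⁻¹
  (c) [kg·s⁻³·K⁻¹] · [m] = kg·m·s⁻³·K⁻¹
  (d) [m] · [kg·s⁻³·K⁻¹] = kg·m·s⁻³·K⁻¹
All reduce to kg·m·s⁻³·K⁻¹ except (a), which is kg·m·s⁻².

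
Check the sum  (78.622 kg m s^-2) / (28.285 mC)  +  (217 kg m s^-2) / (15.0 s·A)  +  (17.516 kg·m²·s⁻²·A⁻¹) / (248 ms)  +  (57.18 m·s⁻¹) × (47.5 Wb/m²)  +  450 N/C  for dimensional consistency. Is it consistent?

In SI base units:
  (78.622 kg m s^-2) / (28.285 mC):  [kg·m·s⁻²] / [s·A] = kg·m·s⁻³·A⁻¹
  (217 kg m s^-2) / (15.0 s·A):  [kg·m·s⁻²] / [s·A] = kg·m·s⁻³·A⁻¹
  (17.516 kg·m²·s⁻²·A⁻¹) / (248 ms):  [kg·m²·s⁻²·A⁻¹] / [s] = kg·m²·s⁻³·A⁻¹
  (57.18 m·s⁻¹) × (47.5 Wb/m²):  [m·s⁻¹] · [kg·s⁻²·A⁻¹] = kg·m·s⁻³·A⁻¹
  450 N/C:  N·C⁻¹ = kg·m·s⁻²·(s·A)⁻¹ = kg·m·s⁻³·A⁻¹
The terms do not share a single dimension (kg·m²·s⁻³·A⁻¹ vs kg·m·s⁻³·A⁻¹).

No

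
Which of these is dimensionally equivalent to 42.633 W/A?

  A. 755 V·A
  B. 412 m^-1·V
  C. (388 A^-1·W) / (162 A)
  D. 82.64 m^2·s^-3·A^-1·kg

Reference: W·A⁻¹ = J·s⁻¹·A⁻¹ = kg·m²·s⁻³·A⁻¹.
Each option:
  A. V·A = J·C⁻¹·A = kg·m²·s⁻³
  B. V·m⁻¹ = J·C⁻¹·m⁻¹ = kg·m·s⁻³·A⁻¹
  C. [kg·m²·s⁻³·A⁻¹] / [A] = kg·m²·s⁻³·A⁻²
  D. kg·m²·s⁻³·A⁻¹  ← same
Only D. matches kg·m²·s⁻³·A⁻¹.

D.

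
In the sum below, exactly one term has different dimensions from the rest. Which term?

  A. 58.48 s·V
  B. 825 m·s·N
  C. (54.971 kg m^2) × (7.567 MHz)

A.

Reduce each to base SI dimensions:
  A. V·s = J·C⁻¹·s = kg·m²·s⁻²·A⁻¹
  B. N·m·s = kg·m·s⁻²·m·s = kg·m²·s⁻¹
  C. [kg·m²] · [s⁻¹] = kg·m²·s⁻¹
All reduce to kg·m²·s⁻¹ except A., which is kg·m²·s⁻²·A⁻¹.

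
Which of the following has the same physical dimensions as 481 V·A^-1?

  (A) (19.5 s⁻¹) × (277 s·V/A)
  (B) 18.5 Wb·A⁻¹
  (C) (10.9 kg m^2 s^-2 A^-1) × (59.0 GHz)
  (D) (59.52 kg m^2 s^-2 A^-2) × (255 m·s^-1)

(A)

Reference: V·A⁻¹ = J·C⁻¹·A⁻¹ = kg·m²·s⁻³·A⁻².
Each option:
  (A) [s⁻¹] · [kg·m²·s⁻²·A⁻²] = kg·m²·s⁻³·A⁻²  ← same
  (B) Wb·A⁻¹ = V·s·A⁻¹ = kg·m²·s⁻²·A⁻²
  (C) [kg·m²·s⁻²·A⁻¹] · [s⁻¹] = kg·m²·s⁻³·A⁻¹
  (D) [kg·m²·s⁻²·A⁻²] · [m·s⁻¹] = kg·m³·s⁻³·A⁻²
Only (A) matches kg·m²·s⁻³·A⁻².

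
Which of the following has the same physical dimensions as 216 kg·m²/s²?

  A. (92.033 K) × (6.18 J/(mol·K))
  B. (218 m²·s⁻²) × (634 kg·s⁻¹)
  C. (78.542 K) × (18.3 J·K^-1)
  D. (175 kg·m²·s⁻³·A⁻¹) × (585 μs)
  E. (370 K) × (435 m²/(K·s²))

C.

Reference: kg·m²·s⁻².
Each option:
  A. [K] · [kg·m²·s⁻²·K⁻¹·mol⁻¹] = kg·m²·s⁻²·mol⁻¹
  B. [m²·s⁻²] · [kg·s⁻¹] = kg·m²·s⁻³
  C. [K] · [kg·m²·s⁻²·K⁻¹] = kg·m²·s⁻²  ← same
  D. [kg·m²·s⁻³·A⁻¹] · [s] = kg·m²·s⁻²·A⁻¹
  E. [K] · [m²·s⁻²·K⁻¹] = m²·s⁻²
Only C. matches kg·m²·s⁻².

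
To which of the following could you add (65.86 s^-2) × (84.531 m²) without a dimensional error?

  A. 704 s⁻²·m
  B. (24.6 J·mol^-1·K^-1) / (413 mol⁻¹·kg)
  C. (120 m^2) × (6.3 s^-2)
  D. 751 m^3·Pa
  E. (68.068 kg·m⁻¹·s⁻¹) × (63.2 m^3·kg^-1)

C.

Reference: [s⁻²] · [m²] = m²·s⁻².
Each option:
  A. m·s⁻²
  B. [kg·m²·s⁻²·K⁻¹·mol⁻¹] / [kg·mol⁻¹] = m²·s⁻²·K⁻¹
  C. [m²] · [s⁻²] = m²·s⁻²  ← same
  D. Pa·m³ = N·m⁻²·m³ = kg·m²·s⁻²
  E. [kg·m⁻¹·s⁻¹] · [kg⁻¹·m³] = m²·s⁻¹
Only C. matches m²·s⁻².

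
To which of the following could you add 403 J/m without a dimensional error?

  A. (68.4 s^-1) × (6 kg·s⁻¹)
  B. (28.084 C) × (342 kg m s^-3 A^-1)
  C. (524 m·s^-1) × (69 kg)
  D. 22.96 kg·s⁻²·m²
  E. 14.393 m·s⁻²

B.

Reference: J·m⁻¹ = N·m·m⁻¹ = kg·m·s⁻².
Each option:
  A. [s⁻¹] · [kg·s⁻¹] = kg·s⁻²
  B. [s·A] · [kg·m·s⁻³·A⁻¹] = kg·m·s⁻²  ← same
  C. [m·s⁻¹] · [kg] = kg·m·s⁻¹
  D. kg·m²·s⁻²
  E. m·s⁻²
Only B. matches kg·m·s⁻².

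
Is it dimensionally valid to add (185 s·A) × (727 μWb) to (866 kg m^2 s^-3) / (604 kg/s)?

No

Expand each in SI base units:
  (185 s·A) × (727 μWb):  [s·A] · [kg·m²·s⁻²·A⁻¹] = kg·m²·s⁻¹
  (866 kg m^2 s^-3) / (604 kg/s):  [kg·m²·s⁻³] / [kg·s⁻¹] = m²·s⁻²
kg·m²·s⁻¹ ≠ m²·s⁻², so they cannot be added.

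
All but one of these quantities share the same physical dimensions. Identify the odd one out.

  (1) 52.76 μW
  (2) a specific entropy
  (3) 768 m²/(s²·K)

Work out the base dimensions of each:
  (1) W = J·s⁻¹ = kg·m²·s⁻³
  (2) [specific entropy] = m²·s⁻²·K⁻¹
  (3) m²·s⁻²·K⁻¹
All reduce to m²·s⁻²·K⁻¹ except (1), which is kg·m²·s⁻³.

(1)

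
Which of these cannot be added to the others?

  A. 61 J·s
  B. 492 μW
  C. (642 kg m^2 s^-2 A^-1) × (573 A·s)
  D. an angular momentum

In SI base units:
  A. J·s = N·m·s = kg·m²·s⁻¹
  B. W = J·s⁻¹ = kg·m²·s⁻³
  C. [kg·m²·s⁻²·A⁻¹] · [s·A] = kg·m²·s⁻¹
  D. [angular momentum] = kg·m²·s⁻¹
All reduce to kg·m²·s⁻¹ except B., which is kg·m²·s⁻³.

B.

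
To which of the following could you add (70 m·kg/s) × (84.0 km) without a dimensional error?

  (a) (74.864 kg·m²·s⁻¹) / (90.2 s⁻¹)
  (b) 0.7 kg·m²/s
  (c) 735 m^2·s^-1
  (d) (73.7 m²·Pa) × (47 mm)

Reference: [kg·m·s⁻¹] · [m] = kg·m²·s⁻¹.
Each option:
  (a) [kg·m²·s⁻¹] / [s⁻¹] = kg·m²
  (b) kg·m²·s⁻¹  ← same
  (c) m²·s⁻¹
  (d) [kg·m·s⁻²] · [m] = kg·m²·s⁻²
Only (b) matches kg·m²·s⁻¹.

(b)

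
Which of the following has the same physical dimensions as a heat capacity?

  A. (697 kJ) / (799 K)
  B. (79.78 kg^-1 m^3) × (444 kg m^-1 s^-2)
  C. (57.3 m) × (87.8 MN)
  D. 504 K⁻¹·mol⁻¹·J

Reference: [heat capacity] = kg·m²·s⁻²·K⁻¹.
Each option:
  A. [kg·m²·s⁻²] / [K] = kg·m²·s⁻²·K⁻¹  ← same
  B. [kg⁻¹·m³] · [kg·m⁻¹·s⁻²] = m²·s⁻²
  C. [m] · [kg·m·s⁻²] = kg·m²·s⁻²
  D. J·mol⁻¹·K⁻¹ = N·m·mol⁻¹·K⁻¹ = kg·m²·s⁻²·K⁻¹·mol⁻¹
Only A. matches kg·m²·s⁻²·K⁻¹.

A.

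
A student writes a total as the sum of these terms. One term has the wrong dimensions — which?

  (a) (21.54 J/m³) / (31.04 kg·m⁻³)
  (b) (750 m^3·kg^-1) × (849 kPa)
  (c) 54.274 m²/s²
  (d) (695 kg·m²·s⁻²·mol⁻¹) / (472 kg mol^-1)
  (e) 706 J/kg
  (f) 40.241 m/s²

Work out the base dimensions of each:
  (a) [kg·m⁻¹·s⁻²] / [kg·m⁻³] = m²·s⁻²
  (b) [kg⁻¹·m³] · [kg·m⁻¹·s⁻²] = m²·s⁻²
  (c) m²·s⁻²
  (d) [kg·m²·s⁻²·mol⁻¹] / [kg·mol⁻¹] = m²·s⁻²
  (e) J·kg⁻¹ = N·m·kg⁻¹ = m²·s⁻²
  (f) m·s⁻²
All reduce to m²·s⁻² except (f), which is m·s⁻².

(f)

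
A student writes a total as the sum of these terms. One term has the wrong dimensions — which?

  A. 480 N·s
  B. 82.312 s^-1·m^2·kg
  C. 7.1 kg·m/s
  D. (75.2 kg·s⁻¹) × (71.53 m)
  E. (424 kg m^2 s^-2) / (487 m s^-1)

Dimensions:
  A. N·s = kg·m·s⁻²·s = kg·m·s⁻¹
  B. kg·m²·s⁻¹
  C. kg·m·s⁻¹
  D. [kg·s⁻¹] · [m] = kg·m·s⁻¹
  E. [kg·m²·s⁻²] / [m·s⁻¹] = kg·m·s⁻¹
All reduce to kg·m·s⁻¹ except B., which is kg·m²·s⁻¹.

B.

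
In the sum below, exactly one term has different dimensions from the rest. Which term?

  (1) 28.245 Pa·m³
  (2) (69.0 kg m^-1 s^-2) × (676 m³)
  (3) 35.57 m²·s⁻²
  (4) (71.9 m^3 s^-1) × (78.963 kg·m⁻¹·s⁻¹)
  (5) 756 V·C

(3)

Dimensions:
  (1) Pa·m³ = N·m⁻²·m³ = kg·m²·s⁻²
  (2) [kg·m⁻¹·s⁻²] · [m³] = kg·m²·s⁻²
  (3) m²·s⁻²
  (4) [m³·s⁻¹] · [kg·m⁻¹·s⁻¹] = kg·m²·s⁻²
  (5) C·V = s·A·J·C⁻¹ = kg·m²·s⁻²
All reduce to kg·m²·s⁻² except (3), which is m²·s⁻².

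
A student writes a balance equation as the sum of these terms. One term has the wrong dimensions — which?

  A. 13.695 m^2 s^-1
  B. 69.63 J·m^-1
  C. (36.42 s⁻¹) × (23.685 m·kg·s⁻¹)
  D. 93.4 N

A.

In SI base units:
  A. m²·s⁻¹
  B. J·m⁻¹ = N·m·m⁻¹ = kg·m·s⁻²
  C. [s⁻¹] · [kg·m·s⁻¹] = kg·m·s⁻²
  D. N = kg·m·s⁻²
All reduce to kg·m·s⁻² except A., which is m²·s⁻¹.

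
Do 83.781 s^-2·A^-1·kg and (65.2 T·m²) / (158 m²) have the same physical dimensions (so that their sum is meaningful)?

Yes

Expand each in SI base units:
  83.781 s^-2·A^-1·kg:  kg·s⁻²·A⁻¹
  (65.2 T·m²) / (158 m²):  [kg·m²·s⁻²·A⁻¹] / [m²] = kg·s⁻²·A⁻¹
Both are kg·s⁻²·A⁻¹, so they have the same dimensions and can be added.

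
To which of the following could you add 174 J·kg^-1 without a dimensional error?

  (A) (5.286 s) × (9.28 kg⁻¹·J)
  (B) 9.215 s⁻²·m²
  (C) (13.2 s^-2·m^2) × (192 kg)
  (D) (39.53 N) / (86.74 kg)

(B)

Reference: J·kg⁻¹ = N·m·kg⁻¹ = m²·s⁻².
Each option:
  (A) [s] · [m²·s⁻²] = m²·s⁻¹
  (B) m²·s⁻²  ← same
  (C) [m²·s⁻²] · [kg] = kg·m²·s⁻²
  (D) [kg·m·s⁻²] / [kg] = m·s⁻²
Only (B) matches m²·s⁻².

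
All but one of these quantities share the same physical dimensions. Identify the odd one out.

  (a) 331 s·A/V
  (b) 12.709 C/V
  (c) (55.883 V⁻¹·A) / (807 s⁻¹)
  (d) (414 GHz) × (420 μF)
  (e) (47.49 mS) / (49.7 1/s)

Reduce each to base SI dimensions:
  (a) A·s·V⁻¹ = A·s·(J·C⁻¹)⁻¹ = kg⁻¹·m⁻²·s⁴·A²
  (b) C·V⁻¹ = s·A·(J·C⁻¹)⁻¹ = kg⁻¹·m⁻²·s⁴·A²
  (c) [kg⁻¹·m⁻²·s³·A²] / [s⁻¹] = kg⁻¹·m⁻²·s⁴·A²
  (d) [s⁻¹] · [kg⁻¹·m⁻²·s⁴·A²] = kg⁻¹·m⁻²·s³·A²
  (e) [kg⁻¹·m⁻²·s³·A²] / [s⁻¹] = kg⁻¹·m⁻²·s⁴·A²
All reduce to kg⁻¹·m⁻²·s⁴·A² except (d), which is kg⁻¹·m⁻²·s³·A².

(d)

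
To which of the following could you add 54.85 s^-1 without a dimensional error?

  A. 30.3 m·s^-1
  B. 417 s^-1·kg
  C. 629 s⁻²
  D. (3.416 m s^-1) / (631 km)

Reference: s⁻¹.
Each option:
  A. m·s⁻¹
  B. kg·s⁻¹
  C. s⁻²
  D. [m·s⁻¹] / [m] = s⁻¹  ← same
Only D. matches s⁻¹.

D.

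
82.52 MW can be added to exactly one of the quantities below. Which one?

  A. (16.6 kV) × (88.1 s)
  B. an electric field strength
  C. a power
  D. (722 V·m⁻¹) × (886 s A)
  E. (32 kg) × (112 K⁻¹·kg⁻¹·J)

C.

Reference: W = J·s⁻¹ = kg·m²·s⁻³.
Each option:
  A. [kg·m²·s⁻³·A⁻¹] · [s] = kg·m²·s⁻²·A⁻¹
  B. [electric field strength] = kg·m·s⁻³·A⁻¹
  C. [power] = kg·m²·s⁻³  ← same
  D. [kg·m·s⁻³·A⁻¹] · [s·A] = kg·m·s⁻²
  E. [kg] · [m²·s⁻²·K⁻¹] = kg·m²·s⁻²·K⁻¹
Only C. matches kg·m²·s⁻³.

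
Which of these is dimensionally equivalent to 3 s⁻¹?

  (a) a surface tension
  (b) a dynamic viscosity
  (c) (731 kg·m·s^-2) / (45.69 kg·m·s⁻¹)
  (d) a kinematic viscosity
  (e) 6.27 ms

(c)

Reference: s⁻¹.
Each option:
  (a) [surface tension] = kg·s⁻²
  (b) [dynamic viscosity] = kg·m⁻¹·s⁻¹
  (c) [kg·m·s⁻²] / [kg·m·s⁻¹] = s⁻¹  ← same
  (d) [kinematic viscosity] = m²·s⁻¹
  (e) s
Only (c) matches s⁻¹.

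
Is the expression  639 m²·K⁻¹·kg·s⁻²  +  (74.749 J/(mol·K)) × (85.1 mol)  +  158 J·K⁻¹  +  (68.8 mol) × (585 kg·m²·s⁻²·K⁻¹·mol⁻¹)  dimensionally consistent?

In SI base units:
  639 m²·K⁻¹·kg·s⁻²:  kg·m²·s⁻²·K⁻¹
  (74.749 J/(mol·K)) × (85.1 mol):  [kg·m²·s⁻²·K⁻¹·mol⁻¹] · [mol] = kg·m²·s⁻²·K⁻¹
  158 J·K⁻¹:  J·K⁻¹ = N·m·K⁻¹ = kg·m²·s⁻²·K⁻¹
  (68.8 mol) × (585 kg·m²·s⁻²·K⁻¹·mol⁻¹):  [mol] · [kg·m²·s⁻²·K⁻¹·mol⁻¹] = kg·m²·s⁻²·K⁻¹
Every term reduces to kg·m²·s⁻²·K⁻¹.

Yes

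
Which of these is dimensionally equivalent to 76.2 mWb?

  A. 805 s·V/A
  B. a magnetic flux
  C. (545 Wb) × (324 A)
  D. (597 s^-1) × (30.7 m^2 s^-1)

B.

Reference: Wb = V·s = kg·m²·s⁻²·A⁻¹.
Each option:
  A. V·s·A⁻¹ = J·C⁻¹·s·A⁻¹ = kg·m²·s⁻²·A⁻²
  B. [magnetic flux] = kg·m²·s⁻²·A⁻¹  ← same
  C. [kg·m²·s⁻²·A⁻¹] · [A] = kg·m²·s⁻²
  D. [s⁻¹] · [m²·s⁻¹] = m²·s⁻²
Only B. matches kg·m²·s⁻²·A⁻¹.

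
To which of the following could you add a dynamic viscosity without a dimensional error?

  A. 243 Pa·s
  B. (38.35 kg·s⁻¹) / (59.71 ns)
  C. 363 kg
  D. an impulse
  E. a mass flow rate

Reference: [dynamic viscosity] = kg·m⁻¹·s⁻¹.
Each option:
  A. Pa·s = N·m⁻²·s = kg·m⁻¹·s⁻¹  ← same
  B. [kg·s⁻¹] / [s] = kg·s⁻²
  C. kg
  D. [impulse] = kg·m·s⁻¹
  E. [mass flow rate] = kg·s⁻¹
Only A. matches kg·m⁻¹·s⁻¹.

A.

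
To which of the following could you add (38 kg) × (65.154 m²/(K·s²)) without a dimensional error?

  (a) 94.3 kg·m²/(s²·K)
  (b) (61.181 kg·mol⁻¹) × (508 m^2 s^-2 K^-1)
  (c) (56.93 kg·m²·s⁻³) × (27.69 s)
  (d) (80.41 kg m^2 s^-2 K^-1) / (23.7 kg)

(a)

Reference: [kg] · [m²·s⁻²·K⁻¹] = kg·m²·s⁻²·K⁻¹.
Each option:
  (a) kg·m²·s⁻²·K⁻¹  ← same
  (b) [kg·mol⁻¹] · [m²·s⁻²·K⁻¹] = kg·m²·s⁻²·K⁻¹·mol⁻¹
  (c) [kg·m²·s⁻³] · [s] = kg·m²·s⁻²
  (d) [kg·m²·s⁻²·K⁻¹] / [kg] = m²·s⁻²·K⁻¹
Only (a) matches kg·m²·s⁻²·K⁻¹.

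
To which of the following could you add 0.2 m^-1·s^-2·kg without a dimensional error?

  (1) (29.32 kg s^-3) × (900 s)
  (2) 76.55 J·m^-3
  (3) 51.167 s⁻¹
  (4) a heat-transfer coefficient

(2)

Reference: kg·m⁻¹·s⁻².
Each option:
  (1) [kg·s⁻³] · [s] = kg·s⁻²
  (2) J·m⁻³ = N·m·m⁻³ = kg·m⁻¹·s⁻²  ← same
  (3) s⁻¹
  (4) [heat-transfer coefficient] = kg·s⁻³·K⁻¹
Only (2) matches kg·m⁻¹·s⁻².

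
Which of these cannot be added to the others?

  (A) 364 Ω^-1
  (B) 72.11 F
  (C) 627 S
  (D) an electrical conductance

(B)

Expand each in SI base units:
  (A) Ω⁻¹ = (V·A⁻¹)⁻¹ = kg⁻¹·m⁻²·s³·A²
  (B) F = C·V⁻¹ = kg⁻¹·m⁻²·s⁴·A²
  (C) S = Ω⁻¹ = kg⁻¹·m⁻²·s³·A²
  (D) [electrical conductance] = kg⁻¹·m⁻²·s³·A²
All reduce to kg⁻¹·m⁻²·s³·A² except (B), which is kg⁻¹·m⁻²·s⁴·A².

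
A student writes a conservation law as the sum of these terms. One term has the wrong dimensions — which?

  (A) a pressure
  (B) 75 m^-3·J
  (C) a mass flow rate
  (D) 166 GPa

Reduce each to base SI dimensions:
  (A) [pressure] = kg·m⁻¹·s⁻²
  (B) J·m⁻³ = N·m·m⁻³ = kg·m⁻¹·s⁻²
  (C) [mass flow rate] = kg·s⁻¹
  (D) Pa = N·m⁻² = kg·m⁻¹·s⁻²
All reduce to kg·m⁻¹·s⁻² except (C), which is kg·s⁻¹.

(C)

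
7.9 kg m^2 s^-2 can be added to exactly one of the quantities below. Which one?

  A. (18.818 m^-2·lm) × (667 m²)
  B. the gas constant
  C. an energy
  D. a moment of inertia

Reference: kg·m²·s⁻².
Each option:
  A. [m⁻²·cd] · [m²] = cd
  B. [gas constant] = kg·m²·s⁻²·K⁻¹·mol⁻¹
  C. [energy] = kg·m²·s⁻²  ← same
  D. [moment of inertia] = kg·m²
Only C. matches kg·m²·s⁻².

C.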